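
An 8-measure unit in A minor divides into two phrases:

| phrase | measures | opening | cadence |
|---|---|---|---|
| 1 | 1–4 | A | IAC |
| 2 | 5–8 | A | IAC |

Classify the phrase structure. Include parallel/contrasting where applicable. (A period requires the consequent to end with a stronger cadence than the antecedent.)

Both phrases have the same opening (A) and the same cadence (imperfect authentic cadence): the second is a restatement, not a consequent, so this is a repeated phrase rather than a period.

repeated phrase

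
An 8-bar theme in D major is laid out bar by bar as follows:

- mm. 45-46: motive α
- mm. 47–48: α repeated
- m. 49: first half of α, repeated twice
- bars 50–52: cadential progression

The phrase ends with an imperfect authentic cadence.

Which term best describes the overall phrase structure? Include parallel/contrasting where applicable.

sentence

Basic idea (mm. 45–46) + its repetition (mm. 47–48) form the presentation; fragmentation and cadence (measures 49-52) form the continuation — the 8-bar whole is a sentence.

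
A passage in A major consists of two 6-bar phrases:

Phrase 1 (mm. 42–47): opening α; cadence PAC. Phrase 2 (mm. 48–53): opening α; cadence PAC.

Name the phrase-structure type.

Both phrases have the same opening (α) and the same cadence (perfect authentic cadence): the second is a restatement, not a consequent, so this is a repeated phrase rather than a period.

repeated phrase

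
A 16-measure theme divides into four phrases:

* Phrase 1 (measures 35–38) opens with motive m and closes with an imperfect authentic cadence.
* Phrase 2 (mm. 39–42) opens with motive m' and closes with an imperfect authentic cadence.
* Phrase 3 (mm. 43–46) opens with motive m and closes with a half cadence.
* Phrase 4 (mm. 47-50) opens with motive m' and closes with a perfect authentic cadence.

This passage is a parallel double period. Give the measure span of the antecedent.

measures 35–42

In a double period the four phrases pair into a large antecedent (phrases 1–2, ending imperfect authentic cadence) and a large consequent (phrases 3–4, ending perfect authentic cadence). The antecedent spans mm. 35–42.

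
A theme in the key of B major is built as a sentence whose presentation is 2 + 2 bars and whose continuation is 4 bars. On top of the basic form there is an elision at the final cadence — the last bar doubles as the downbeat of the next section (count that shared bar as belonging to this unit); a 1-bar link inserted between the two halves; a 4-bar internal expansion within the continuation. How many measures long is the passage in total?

13 measures

Basic sentence: 2 + 2 + 4 = 8 bars.
8 (basic form) + 1 (link) + 4 (internal expansion) = 13.
The elision shares a bar with the next section but does not change this unit's count.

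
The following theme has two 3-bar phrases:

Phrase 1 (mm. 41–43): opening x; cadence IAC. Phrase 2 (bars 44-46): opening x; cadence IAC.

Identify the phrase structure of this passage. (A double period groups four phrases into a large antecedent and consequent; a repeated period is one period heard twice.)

repeated phrase

Both phrases have the same opening (x) and the same cadence (imperfect authentic cadence): the second is a restatement, not a consequent, so this is a repeated phrase rather than a period.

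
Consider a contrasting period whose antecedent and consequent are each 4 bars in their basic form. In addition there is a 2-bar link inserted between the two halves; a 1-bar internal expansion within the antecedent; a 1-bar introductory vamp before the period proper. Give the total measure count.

12 measures

Basic contrasting period: 4 + 4 = 8 bars.
8 (basic form) + 2 (link) + 1 (internal expansion) + 1 (introduction) = 12.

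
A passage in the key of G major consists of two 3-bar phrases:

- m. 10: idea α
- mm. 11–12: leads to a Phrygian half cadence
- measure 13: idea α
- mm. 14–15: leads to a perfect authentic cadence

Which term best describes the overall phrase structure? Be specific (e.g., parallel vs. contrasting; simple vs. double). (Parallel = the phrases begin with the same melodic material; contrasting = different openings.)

parallel period

Phrase 1 ends with a Phrygian half cadence (weaker) and phrase 2 with a perfect authentic cadence (stronger): antecedent + consequent = a period.
The two phrases open with the same material (α / α), so the period is parallel.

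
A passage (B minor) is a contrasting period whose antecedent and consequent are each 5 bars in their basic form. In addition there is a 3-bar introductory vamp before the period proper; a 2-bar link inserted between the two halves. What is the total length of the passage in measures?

Basic contrasting period: 5 + 5 = 10 bars.
10 (basic form) + 3 (introduction) + 2 (link) = 15.

15 measures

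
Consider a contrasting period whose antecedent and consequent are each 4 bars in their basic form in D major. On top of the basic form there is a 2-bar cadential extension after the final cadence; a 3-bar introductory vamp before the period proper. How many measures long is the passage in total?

Basic contrasting period: 4 + 4 = 8 bars.
8 (basic form) + 2 (cadential extension) + 3 (introduction) = 13.

13 measures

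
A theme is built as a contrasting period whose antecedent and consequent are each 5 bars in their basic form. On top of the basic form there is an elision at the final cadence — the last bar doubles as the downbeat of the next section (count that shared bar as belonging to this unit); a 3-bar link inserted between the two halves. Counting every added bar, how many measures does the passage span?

Basic contrasting period: 5 + 5 = 10 bars.
10 (basic form) + 3 (link) = 13.
The elision shares a bar with the next section but does not change this unit's count.

13 measures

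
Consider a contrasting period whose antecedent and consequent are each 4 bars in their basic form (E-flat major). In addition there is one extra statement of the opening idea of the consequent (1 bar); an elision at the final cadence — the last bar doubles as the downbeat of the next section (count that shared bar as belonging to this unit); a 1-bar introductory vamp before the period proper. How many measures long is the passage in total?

10 measures

Basic contrasting period: 4 + 4 = 8 bars.
8 (basic form) + 1 (extra statement) + 1 (introduction) = 10.
The elision shares a bar with the next section but does not change this unit's count.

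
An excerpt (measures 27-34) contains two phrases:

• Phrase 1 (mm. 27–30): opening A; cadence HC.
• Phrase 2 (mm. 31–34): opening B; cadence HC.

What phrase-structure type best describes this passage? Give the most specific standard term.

The second phrase closes with a half cadence, which is not stronger than the first phrase's half cadence; without a weak→strong cadential pair there is no antecedent–consequent relationship, so this is a phrase group rather than a period.

phrase group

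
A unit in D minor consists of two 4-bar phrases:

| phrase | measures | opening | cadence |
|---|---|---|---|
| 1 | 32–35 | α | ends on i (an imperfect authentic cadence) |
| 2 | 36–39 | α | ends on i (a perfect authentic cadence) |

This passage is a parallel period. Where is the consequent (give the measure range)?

The antecedent is the phrase ending with the weaker cadence (imperfect authentic cadence, phrase 1) and the consequent the one ending more conclusively (perfect authentic cadence, phrase 2); the consequent is bars 36–39.

measures 36–39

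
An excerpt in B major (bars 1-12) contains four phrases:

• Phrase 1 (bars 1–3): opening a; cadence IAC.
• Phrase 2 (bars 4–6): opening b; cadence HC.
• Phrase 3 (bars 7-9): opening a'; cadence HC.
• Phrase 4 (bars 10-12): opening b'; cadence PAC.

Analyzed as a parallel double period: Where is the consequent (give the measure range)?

In a double period the four phrases pair into a large antecedent (phrases 1–2, ending half cadence) and a large consequent (phrases 3–4, ending perfect authentic cadence). The consequent spans mm. 7–12.

measures 7–12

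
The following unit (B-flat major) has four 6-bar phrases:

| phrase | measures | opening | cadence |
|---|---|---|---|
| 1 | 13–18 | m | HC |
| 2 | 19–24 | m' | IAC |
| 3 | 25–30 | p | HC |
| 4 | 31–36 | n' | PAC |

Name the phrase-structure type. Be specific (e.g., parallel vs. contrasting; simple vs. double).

Four phrases in two halves: the first half (mm. 13–24) ends with an imperfect authentic cadence, the second (measures 25-36) with a perfect authentic cadence — a large antecedent–consequent pair, i.e. a double period.
Phrase 3 begins with different material from phrase 1, making it contrasting.

contrasting double period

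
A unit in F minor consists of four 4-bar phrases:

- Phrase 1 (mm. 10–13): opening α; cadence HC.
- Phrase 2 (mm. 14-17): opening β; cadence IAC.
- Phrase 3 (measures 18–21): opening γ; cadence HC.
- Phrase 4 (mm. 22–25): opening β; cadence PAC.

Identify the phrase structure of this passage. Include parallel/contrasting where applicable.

contrasting double period

Four phrases in two halves: the first half (measures 10–17) ends with an imperfect authentic cadence, the second (mm. 18–25) with a perfect authentic cadence — a large antecedent–consequent pair, i.e. a double period.
Phrase 3 begins with different material from phrase 1, making it contrasting.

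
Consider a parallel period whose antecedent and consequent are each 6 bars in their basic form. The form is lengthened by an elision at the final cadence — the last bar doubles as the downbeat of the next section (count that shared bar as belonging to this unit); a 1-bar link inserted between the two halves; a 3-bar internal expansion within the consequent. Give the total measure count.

16 measures

Basic parallel period: 6 + 6 = 12 bars.
12 (basic form) + 1 (link) + 3 (internal expansion) = 16.
The elision shares a bar with the next section but does not change this unit's count.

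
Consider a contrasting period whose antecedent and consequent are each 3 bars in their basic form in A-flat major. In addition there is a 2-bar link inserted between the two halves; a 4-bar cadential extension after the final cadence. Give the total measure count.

12 measures

Basic contrasting period: 3 + 3 = 6 bars.
6 (basic form) + 2 (link) + 4 (cadential extension) = 12.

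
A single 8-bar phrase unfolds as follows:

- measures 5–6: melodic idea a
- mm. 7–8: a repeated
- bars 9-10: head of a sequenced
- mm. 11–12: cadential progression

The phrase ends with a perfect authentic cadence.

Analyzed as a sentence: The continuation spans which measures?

After the presentation (mm. 5-8), the continuation covers the fragmentation through the cadence: mm. 9–12.

measures 9–12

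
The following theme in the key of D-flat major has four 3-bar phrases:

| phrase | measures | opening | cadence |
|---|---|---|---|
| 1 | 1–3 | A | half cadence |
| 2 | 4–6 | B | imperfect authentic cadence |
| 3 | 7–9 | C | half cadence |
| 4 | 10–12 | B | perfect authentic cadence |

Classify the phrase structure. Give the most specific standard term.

Four phrases in two halves: the first half (bars 1-6) ends with an imperfect authentic cadence, the second (mm. 7–12) with a perfect authentic cadence — a large antecedent–consequent pair, i.e. a double period.
Phrase 3 begins with different material from phrase 1, making it contrasting.

contrasting double period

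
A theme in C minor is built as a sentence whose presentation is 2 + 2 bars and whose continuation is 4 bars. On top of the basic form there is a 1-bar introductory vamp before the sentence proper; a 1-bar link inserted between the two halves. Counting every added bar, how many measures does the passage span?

Basic sentence: 2 + 2 + 4 = 8 bars.
8 (basic form) + 1 (introduction) + 1 (link) = 10.

10 measures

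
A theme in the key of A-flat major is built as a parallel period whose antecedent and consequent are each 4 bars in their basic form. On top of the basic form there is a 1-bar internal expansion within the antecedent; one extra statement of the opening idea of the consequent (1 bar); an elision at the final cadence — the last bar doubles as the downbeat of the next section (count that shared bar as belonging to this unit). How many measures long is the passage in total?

Basic parallel period: 4 + 4 = 8 bars.
8 (basic form) + 1 (internal expansion) + 1 (extra statement) = 10.
The elision shares a bar with the next section but does not change this unit's count.

10 measures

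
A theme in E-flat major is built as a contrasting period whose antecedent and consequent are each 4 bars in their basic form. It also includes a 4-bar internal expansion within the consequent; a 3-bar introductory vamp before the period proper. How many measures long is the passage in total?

Basic contrasting period: 4 + 4 = 8 bars.
8 (basic form) + 4 (internal expansion) + 3 (introduction) = 15.

15 measures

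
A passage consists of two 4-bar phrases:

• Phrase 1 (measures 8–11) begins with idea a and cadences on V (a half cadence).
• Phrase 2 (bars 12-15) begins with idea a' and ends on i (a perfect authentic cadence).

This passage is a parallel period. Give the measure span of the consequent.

The antecedent is the phrase ending with the weaker cadence (half cadence, phrase 1) and the consequent the one ending more conclusively (perfect authentic cadence, phrase 2); the consequent is mm. 12–15.

measures 12–15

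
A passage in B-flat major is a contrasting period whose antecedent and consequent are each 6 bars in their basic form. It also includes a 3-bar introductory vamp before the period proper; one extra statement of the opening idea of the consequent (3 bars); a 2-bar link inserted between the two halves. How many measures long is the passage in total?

Basic contrasting period: 6 + 6 = 12 bars.
12 (basic form) + 3 (introduction) + 3 (extra statement) + 2 (link) = 20.

20 measures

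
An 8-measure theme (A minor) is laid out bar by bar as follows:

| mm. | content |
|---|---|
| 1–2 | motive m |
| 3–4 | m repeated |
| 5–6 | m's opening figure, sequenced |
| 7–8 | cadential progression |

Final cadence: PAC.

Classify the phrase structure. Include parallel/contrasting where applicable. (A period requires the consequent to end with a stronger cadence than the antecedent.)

Basic idea (measures 1-2) + its repetition (mm. 3–4) form the presentation; fragmentation and cadence (measures 5-8) form the continuation — the 8-bar whole is a sentence.

sentence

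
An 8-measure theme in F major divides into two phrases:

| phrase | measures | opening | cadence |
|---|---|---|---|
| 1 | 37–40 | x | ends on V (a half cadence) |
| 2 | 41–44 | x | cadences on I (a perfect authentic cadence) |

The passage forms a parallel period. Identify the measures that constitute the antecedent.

The antecedent is the phrase ending with the weaker cadence (half cadence, phrase 1) and the consequent the one ending more conclusively (perfect authentic cadence, phrase 2); the antecedent is measures 37-40.

measures 37–40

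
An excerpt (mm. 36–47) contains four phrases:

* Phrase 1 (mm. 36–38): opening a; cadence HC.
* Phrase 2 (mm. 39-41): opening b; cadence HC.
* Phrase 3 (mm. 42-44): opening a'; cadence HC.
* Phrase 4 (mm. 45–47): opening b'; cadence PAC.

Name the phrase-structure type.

Four phrases in two halves: the first half (measures 36-41) ends with a half cadence, the second (measures 42–47) with a perfect authentic cadence — a large antecedent–consequent pair, i.e. a double period.
Phrase 3 begins with the same material as phrase 1, making it parallel.

parallel double period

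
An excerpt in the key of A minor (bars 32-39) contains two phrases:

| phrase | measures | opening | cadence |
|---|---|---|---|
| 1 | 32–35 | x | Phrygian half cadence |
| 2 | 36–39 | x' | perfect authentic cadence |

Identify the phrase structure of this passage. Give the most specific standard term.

parallel period

Phrase 1 ends with a Phrygian half cadence (weaker) and phrase 2 with a perfect authentic cadence (stronger): antecedent + consequent = a period.
The two phrases open with the same material (x / x'), so the period is parallel.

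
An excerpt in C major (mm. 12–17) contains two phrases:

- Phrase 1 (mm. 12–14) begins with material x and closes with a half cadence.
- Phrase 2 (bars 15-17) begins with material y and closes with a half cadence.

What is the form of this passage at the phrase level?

phrase group

The second phrase closes with a half cadence, which is not stronger than the first phrase's half cadence; without a weak→strong cadential pair there is no antecedent–consequent relationship, so this is a phrase group rather than a period.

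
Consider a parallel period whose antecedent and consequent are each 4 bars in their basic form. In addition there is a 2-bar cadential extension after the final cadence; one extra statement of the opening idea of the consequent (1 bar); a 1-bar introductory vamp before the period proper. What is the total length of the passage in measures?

Basic parallel period: 4 + 4 = 8 bars.
8 (basic form) + 2 (cadential extension) + 1 (extra statement) + 1 (introduction) = 12.

12 measures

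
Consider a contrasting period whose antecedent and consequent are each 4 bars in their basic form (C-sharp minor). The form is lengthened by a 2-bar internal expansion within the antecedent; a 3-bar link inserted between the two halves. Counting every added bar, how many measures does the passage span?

13 measures

Basic contrasting period: 4 + 4 = 8 bars.
8 (basic form) + 2 (internal expansion) + 3 (link) = 13.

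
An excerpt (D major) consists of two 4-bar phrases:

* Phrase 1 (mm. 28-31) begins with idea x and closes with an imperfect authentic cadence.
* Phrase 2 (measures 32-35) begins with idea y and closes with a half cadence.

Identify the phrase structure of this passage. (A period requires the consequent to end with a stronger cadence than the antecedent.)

The second phrase closes with a half cadence, which is not stronger than the first phrase's imperfect authentic cadence; without a weak→strong cadential pair there is no antecedent–consequent relationship, so this is a phrase group rather than a period.

phrase group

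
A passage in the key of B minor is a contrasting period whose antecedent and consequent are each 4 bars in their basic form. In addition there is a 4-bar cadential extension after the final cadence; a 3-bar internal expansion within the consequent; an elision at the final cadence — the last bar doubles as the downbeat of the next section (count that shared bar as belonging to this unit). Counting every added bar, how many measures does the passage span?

Basic contrasting period: 4 + 4 = 8 bars.
8 (basic form) + 4 (cadential extension) + 3 (internal expansion) = 15.
The elision shares a bar with the next section but does not change this unit's count.

15 measures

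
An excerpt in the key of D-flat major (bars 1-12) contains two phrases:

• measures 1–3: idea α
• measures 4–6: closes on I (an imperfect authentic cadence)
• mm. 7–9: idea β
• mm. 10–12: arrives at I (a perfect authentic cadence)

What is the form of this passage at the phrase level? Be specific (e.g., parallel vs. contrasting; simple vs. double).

Phrase 1 ends with an imperfect authentic cadence (weaker) and phrase 2 with a perfect authentic cadence (stronger): antecedent + consequent = a period.
The two phrases open with different material (α / β), so the period is contrasting.

contrasting period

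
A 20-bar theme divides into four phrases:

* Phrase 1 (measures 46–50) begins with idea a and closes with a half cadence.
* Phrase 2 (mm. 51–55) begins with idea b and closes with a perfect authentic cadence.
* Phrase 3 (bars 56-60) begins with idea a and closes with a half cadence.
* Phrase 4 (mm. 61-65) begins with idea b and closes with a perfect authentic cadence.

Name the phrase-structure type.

repeated period

The cadence pattern HC–PAC–HC–PAC is weak–strong twice, and phrases 3–4 restate phrases 1–2: a period heard twice, not a double period (which would end weakly at phrase 2).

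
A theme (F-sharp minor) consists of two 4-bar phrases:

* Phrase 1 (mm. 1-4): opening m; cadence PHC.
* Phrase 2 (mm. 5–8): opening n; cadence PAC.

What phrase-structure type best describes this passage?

contrasting period

Phrase 1 ends with a Phrygian half cadence (weaker) and phrase 2 with a perfect authentic cadence (stronger): antecedent + consequent = a period.
The two phrases open with different material (m / n), so the period is contrasting.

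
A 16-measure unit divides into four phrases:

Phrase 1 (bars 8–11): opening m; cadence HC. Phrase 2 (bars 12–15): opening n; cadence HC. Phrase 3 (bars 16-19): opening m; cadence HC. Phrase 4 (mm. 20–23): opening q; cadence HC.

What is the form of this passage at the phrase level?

Phrase 4 ends with a half cadence, no stronger than phrase 2's half cadence, so the four phrases do not form a double period; nor do phrases 3–4 duplicate 1–2, so it is not a repeated period. With no phrase reaching a conclusive cadence, the passage is a phrase group.

phrase group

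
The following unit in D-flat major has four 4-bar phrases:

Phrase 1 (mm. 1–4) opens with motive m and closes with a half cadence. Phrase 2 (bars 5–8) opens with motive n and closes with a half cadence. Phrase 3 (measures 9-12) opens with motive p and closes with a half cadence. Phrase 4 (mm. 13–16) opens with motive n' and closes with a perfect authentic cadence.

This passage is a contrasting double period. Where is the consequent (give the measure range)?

measures 9–16

In a double period the four phrases pair into a large antecedent (phrases 1–2, ending half cadence) and a large consequent (phrases 3–4, ending perfect authentic cadence). The consequent spans mm. 9–16.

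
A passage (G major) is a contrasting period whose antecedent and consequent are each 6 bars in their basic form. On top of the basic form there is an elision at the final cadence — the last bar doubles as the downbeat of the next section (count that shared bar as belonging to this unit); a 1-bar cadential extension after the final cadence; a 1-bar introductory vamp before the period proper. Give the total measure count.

14 measures

Basic contrasting period: 6 + 6 = 12 bars.
12 (basic form) + 1 (cadential extension) + 1 (introduction) = 14.
The elision shares a bar with the next section but does not change this unit's count.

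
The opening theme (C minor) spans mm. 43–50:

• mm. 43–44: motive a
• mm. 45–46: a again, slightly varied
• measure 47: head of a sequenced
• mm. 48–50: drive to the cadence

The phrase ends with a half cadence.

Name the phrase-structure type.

Basic idea (mm. 43-44) + its repetition (mm. 45-46) form the presentation; fragmentation and cadence (mm. 47-50) form the continuation — the 8-bar whole is a sentence.

sentence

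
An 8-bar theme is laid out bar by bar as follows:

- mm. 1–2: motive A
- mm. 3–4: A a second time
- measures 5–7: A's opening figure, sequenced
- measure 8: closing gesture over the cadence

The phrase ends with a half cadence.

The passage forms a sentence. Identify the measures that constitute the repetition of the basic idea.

The presentation of a sentence is the basic idea (measures 1–2) plus its repetition (mm. 3-4); the repetition of the basic idea is therefore measures 3-4.

measures 3–4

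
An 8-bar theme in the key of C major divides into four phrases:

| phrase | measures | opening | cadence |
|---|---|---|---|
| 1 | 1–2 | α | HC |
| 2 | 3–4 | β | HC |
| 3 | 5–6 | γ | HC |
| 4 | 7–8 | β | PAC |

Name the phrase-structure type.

Four phrases in two halves: the first half (mm. 1–4) ends with a half cadence, the second (mm. 5-8) with a perfect authentic cadence — a large antecedent–consequent pair, i.e. a double period.
Phrase 3 begins with different material from phrase 1, making it contrasting.

contrasting double period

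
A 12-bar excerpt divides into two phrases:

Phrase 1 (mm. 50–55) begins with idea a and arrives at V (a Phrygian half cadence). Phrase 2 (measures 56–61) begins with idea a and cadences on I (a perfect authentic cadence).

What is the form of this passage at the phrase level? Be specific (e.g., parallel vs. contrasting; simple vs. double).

parallel period

Phrase 1 ends with a Phrygian half cadence (weaker) and phrase 2 with a perfect authentic cadence (stronger): antecedent + consequent = a period.
The two phrases open with the same material (a / a), so the period is parallel.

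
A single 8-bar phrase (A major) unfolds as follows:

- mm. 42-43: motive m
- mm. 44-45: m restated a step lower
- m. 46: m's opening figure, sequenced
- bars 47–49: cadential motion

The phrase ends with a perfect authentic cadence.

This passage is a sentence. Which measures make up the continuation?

measures 46–49

After the presentation (measures 42-45), the continuation covers the fragmentation through the cadence: measures 46-49.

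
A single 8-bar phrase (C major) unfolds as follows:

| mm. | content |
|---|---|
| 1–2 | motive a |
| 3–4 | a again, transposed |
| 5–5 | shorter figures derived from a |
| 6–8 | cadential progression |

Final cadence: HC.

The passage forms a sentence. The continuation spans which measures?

measures 5–8

After the presentation (mm. 1–4), the continuation covers the fragmentation through the cadence: bars 5-8.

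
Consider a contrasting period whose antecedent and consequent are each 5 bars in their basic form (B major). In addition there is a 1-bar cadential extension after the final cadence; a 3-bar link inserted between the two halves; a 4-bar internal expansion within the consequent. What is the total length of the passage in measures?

18 measures

Basic contrasting period: 5 + 5 = 10 bars.
10 (basic form) + 1 (cadential extension) + 3 (link) + 4 (internal expansion) = 18.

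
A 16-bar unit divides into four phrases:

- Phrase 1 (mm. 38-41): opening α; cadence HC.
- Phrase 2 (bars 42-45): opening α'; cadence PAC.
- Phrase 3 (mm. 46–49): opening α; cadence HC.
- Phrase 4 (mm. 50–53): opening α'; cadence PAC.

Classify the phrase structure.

The cadence pattern HC–PAC–HC–PAC is weak–strong twice, and phrases 3–4 restate phrases 1–2: a period heard twice, not a double period (which would end weakly at phrase 2).

repeated period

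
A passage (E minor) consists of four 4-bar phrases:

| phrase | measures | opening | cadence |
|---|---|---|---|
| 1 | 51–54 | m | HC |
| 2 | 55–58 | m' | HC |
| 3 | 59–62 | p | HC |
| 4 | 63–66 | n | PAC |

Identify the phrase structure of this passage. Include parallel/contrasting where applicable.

contrasting double period

Four phrases in two halves: the first half (mm. 51–58) ends with a half cadence, the second (measures 59-66) with a perfect authentic cadence — a large antecedent–consequent pair, i.e. a double period.
Phrase 3 begins with different material from phrase 1, making it contrasting.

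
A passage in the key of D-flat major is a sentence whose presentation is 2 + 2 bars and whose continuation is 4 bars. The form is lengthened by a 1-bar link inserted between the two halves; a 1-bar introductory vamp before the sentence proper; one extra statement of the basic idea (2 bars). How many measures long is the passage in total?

Basic sentence: 2 + 2 + 4 = 8 bars.
8 (basic form) + 1 (link) + 1 (introduction) + 2 (extra statement) = 12.

12 measures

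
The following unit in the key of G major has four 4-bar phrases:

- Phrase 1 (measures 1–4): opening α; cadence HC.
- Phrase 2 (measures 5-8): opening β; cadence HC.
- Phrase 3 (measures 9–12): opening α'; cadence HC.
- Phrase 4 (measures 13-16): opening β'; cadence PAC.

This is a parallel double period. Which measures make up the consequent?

measures 9–16

In a double period the first pair of phrases (ending half cadence) is the large antecedent and the second pair (ending perfect authentic cadence) is the large consequent; the consequent is measures 9–16.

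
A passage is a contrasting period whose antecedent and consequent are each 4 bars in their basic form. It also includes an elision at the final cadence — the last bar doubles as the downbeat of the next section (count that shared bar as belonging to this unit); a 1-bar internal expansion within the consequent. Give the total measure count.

9 measures

Basic contrasting period: 4 + 4 = 8 bars.
8 (basic form) + 1 (internal expansion) = 9.
The elision shares a bar with the next section but does not change this unit's count.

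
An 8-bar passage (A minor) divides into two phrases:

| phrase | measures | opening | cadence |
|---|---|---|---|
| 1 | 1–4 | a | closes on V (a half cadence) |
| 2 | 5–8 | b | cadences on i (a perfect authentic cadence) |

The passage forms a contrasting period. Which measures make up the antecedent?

The phrase ending with the weaker cadence (half cadence) is the antecedent; the one ending more conclusively (perfect authentic cadence) is the consequent. The antecedent is measures 1–4.

measures 1–4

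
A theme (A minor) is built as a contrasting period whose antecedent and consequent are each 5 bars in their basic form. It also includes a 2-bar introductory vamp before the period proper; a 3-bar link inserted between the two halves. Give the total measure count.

Basic contrasting period: 5 + 5 = 10 bars.
10 (basic form) + 2 (introduction) + 3 (link) = 15.

15 measures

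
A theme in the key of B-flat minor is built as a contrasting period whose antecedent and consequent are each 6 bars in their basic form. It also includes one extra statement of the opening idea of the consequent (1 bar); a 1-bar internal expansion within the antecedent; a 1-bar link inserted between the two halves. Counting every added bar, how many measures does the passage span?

Basic contrasting period: 6 + 6 = 12 bars.
12 (basic form) + 1 (extra statement) + 1 (internal expansion) + 1 (link) = 15.

15 measures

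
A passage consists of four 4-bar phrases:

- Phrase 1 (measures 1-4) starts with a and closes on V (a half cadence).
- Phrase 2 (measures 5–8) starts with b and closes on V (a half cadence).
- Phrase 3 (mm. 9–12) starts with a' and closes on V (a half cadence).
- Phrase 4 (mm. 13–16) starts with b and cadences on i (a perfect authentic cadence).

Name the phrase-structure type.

parallel double period

Four phrases in two halves: the first half (measures 1-8) ends with a half cadence, the second (measures 9–16) with a perfect authentic cadence — a large antecedent–consequent pair, i.e. a double period.
Phrase 3 begins with the same material as phrase 1, making it parallel.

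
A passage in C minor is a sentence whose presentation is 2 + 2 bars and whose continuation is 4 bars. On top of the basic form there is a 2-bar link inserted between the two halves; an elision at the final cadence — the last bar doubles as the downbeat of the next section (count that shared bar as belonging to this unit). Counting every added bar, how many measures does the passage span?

Basic sentence: 2 + 2 + 4 = 8 bars.
8 (basic form) + 2 (link) = 10.
The elision shares a bar with the next section but does not change this unit's count.

10 measures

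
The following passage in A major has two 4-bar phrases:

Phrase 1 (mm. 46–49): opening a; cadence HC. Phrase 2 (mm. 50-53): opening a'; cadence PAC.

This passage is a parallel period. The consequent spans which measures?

measures 50–53

The antecedent is the phrase ending with the weaker cadence (half cadence, phrase 1) and the consequent the one ending more conclusively (perfect authentic cadence, phrase 2); the consequent is measures 50–53.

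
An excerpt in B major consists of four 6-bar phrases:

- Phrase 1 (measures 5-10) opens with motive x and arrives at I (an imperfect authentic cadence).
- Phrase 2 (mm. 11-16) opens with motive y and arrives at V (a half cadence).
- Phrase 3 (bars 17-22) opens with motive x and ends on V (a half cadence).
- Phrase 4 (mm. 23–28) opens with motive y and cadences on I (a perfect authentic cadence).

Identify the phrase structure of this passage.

parallel double period

Four phrases in two halves: the first half (bars 5-16) ends with a half cadence, the second (mm. 17-28) with a perfect authentic cadence — a large antecedent–consequent pair, i.e. a double period.
Phrase 3 begins with the same material as phrase 1, making it parallel.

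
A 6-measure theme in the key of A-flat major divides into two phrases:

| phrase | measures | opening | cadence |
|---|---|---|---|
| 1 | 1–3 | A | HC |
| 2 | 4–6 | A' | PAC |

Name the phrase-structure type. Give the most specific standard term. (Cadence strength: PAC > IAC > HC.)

parallel period

Phrase 1 ends with a half cadence (weaker) and phrase 2 with a perfect authentic cadence (stronger): antecedent + consequent = a period.
The two phrases open with the same material (A / A'), so the period is parallel.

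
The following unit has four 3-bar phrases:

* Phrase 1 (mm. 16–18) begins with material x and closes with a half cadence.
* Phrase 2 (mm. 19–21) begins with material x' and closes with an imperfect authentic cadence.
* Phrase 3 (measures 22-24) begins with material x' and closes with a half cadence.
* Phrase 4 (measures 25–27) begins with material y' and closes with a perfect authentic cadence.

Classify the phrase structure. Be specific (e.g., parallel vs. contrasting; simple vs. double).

parallel double period

Four phrases in two halves: the first half (bars 16-21) ends with an imperfect authentic cadence, the second (bars 22–27) with a perfect authentic cadence — a large antecedent–consequent pair, i.e. a double period.
Phrase 3 begins with the same material as phrase 1, making it parallel.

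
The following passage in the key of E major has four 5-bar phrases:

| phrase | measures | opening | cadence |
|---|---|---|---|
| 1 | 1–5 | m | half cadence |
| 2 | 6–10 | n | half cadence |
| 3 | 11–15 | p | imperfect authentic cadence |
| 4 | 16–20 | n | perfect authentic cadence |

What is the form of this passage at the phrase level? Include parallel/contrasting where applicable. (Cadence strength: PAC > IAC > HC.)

Four phrases in two halves: the first half (mm. 1–10) ends with a half cadence, the second (bars 11-20) with a perfect authentic cadence — a large antecedent–consequent pair, i.e. a double period.
Phrase 3 begins with different material from phrase 1, making it contrasting.

contrasting double period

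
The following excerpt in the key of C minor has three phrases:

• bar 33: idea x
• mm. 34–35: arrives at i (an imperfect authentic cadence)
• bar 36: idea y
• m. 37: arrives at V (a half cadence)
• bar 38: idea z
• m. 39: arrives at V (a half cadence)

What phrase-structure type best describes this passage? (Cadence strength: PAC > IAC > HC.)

phrase group

The final phrase closes with a half cadence, which is not stronger than the preceding half cadence; the 3 phrases lack an overall antecedent–consequent design and so form a phrase group.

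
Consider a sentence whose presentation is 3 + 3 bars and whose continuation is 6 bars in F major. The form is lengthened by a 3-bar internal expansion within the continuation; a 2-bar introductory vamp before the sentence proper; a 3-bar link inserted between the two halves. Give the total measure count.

Basic sentence: 3 + 3 + 6 = 12 bars.
12 (basic form) + 3 (internal expansion) + 2 (introduction) + 3 (link) = 20.

20 measures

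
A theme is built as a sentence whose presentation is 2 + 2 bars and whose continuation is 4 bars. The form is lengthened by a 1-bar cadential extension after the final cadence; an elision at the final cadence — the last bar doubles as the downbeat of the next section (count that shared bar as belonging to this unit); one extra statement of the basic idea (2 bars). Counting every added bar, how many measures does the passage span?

11 measures

Basic sentence: 2 + 2 + 4 = 8 bars.
8 (basic form) + 1 (cadential extension) + 2 (extra statement) = 11.
The elision shares a bar with the next section but does not change this unit's count.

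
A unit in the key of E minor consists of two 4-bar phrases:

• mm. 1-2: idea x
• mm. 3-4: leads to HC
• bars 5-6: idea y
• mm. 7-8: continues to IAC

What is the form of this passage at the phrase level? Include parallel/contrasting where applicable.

contrasting period

Phrase 1 ends with a half cadence (weaker) and phrase 2 with an imperfect authentic cadence (stronger): antecedent + consequent = a period.
The two phrases open with different material (x / y), so the period is contrasting.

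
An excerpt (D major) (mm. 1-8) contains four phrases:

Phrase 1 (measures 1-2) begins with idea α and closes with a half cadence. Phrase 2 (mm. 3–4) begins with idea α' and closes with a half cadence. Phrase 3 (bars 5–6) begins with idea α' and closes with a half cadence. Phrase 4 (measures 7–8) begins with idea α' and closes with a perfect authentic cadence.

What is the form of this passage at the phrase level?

parallel double period

Four phrases in two halves: the first half (mm. 1–4) ends with a half cadence, the second (measures 5–8) with a perfect authentic cadence — a large antecedent–consequent pair, i.e. a double period.
Phrase 3 begins with the same material as phrase 1, making it parallel.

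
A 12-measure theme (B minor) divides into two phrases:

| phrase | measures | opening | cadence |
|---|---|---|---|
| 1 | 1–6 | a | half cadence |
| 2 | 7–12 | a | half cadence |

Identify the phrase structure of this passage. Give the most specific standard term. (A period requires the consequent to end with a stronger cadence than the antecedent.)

Both phrases have the same opening (a) and the same cadence (half cadence): the second is a restatement, not a consequent, so this is a repeated phrase rather than a period.

repeated phrase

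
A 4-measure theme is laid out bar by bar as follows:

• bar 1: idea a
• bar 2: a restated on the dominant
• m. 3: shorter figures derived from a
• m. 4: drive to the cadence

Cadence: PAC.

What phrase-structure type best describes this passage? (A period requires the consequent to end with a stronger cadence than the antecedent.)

sentence

Basic idea (m. 1) + its repetition (m. 2) form the presentation; fragmentation and cadence (mm. 3–4) form the continuation — the 4-bar whole is a sentence.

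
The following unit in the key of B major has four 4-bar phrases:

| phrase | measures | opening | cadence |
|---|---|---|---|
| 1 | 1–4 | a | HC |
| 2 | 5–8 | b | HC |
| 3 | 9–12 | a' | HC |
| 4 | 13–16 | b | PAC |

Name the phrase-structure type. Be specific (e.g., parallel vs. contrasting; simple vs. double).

Four phrases in two halves: the first half (mm. 1-8) ends with a half cadence, the second (measures 9-16) with a perfect authentic cadence — a large antecedent–consequent pair, i.e. a double period.
Phrase 3 begins with the same material as phrase 1, making it parallel.

parallel double period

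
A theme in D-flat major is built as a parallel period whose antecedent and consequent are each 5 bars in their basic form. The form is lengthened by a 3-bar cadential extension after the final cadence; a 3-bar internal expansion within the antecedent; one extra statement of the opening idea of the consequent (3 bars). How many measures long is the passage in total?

19 measures

Basic parallel period: 5 + 5 = 10 bars.
10 (basic form) + 3 (cadential extension) + 3 (internal expansion) + 3 (extra statement) = 19.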